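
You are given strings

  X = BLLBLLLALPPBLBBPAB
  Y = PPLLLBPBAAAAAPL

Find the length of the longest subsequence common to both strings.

Taking L (X #2, Y #4), L (X #3, Y #5), B (X #4, Y #8), A (X #8, Y #13), P (X #11, Y #14), L (X #13, Y #15) gives a common subsequence of length 6. Since dp[18][15] = 6, nothing longer is possible.

6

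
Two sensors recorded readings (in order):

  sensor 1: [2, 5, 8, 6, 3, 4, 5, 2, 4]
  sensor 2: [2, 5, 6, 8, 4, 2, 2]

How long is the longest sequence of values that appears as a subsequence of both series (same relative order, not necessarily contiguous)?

5

Pick 2 [1,1] → 5 [2,2] → 8 [3,4] → 4 [6,5] → 2 [8,7]; all 5 values appear in both, in order. Since dp[9][7] = 5, nothing longer is possible.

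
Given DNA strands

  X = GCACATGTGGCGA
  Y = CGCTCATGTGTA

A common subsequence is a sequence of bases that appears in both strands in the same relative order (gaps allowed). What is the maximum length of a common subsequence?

9

Match G [1,2] → C [2,3] → C [4,5] → A [5,6] → T [6,7] → G [7,8] → T [8,9] → G [9,10] → A [13,12] — 9 bases in the same relative order in both, and the DP table's final entry dp[13][12] is also 9, so no common subsequence is longer.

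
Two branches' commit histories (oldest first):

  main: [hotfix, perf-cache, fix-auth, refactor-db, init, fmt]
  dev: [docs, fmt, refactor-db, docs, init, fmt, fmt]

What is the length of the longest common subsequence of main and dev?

One common subsequence of length 3: refactor-db (main #4, dev #3), then init (main #5, dev #5), then fmt (main #6, dev #7), and the DP table's final entry dp[6][7] is also 3, so no common subsequence is longer.

3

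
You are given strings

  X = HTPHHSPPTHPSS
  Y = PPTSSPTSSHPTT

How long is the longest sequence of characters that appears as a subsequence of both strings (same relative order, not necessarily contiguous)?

6

Match T [2,3], then S [6,5], then P [8,6], then T [9,7], then H [10,10], then P [11,11] — 6 characters in the same relative order in both. The LCS DP gives dp[13][13] = 6, so this is optimal.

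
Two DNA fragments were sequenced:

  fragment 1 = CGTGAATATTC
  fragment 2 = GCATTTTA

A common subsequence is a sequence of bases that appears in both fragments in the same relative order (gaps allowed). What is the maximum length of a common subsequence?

Taking C [1,2], T [3,4], T [7,5], T [9,6], T [10,7] gives a common subsequence of length 5. The LCS DP gives dp[11][8] = 5, so this is optimal.

5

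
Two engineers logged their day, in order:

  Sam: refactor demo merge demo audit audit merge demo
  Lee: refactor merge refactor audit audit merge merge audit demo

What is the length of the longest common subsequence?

Match refactor [1,1] → merge [3,2] → audit [5,4] → audit [6,5] → merge [7,7] → demo [8,9] — 6 tasks in the same relative order in both. dp[8][9] = 6 confirms this is the maximum.

6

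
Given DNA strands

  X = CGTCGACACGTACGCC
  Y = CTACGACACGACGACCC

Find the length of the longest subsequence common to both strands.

14

Taking C (X #1, Y #1); then T (X #3, Y #2); then C (X #4, Y #4); then G (X #5, Y #5); then A (X #6, Y #6); then C (X #7, Y #7); then A (X #8, Y #8); then C (X #9, Y #9); then G (X #10, Y #10); then A (X #12, Y #11); then C (X #13, Y #12); then G (X #14, Y #13); then C (X #15, Y #16); then C (X #16, Y #17) gives a common subsequence of length 14. Since dp[16][17] = 14, nothing longer is possible.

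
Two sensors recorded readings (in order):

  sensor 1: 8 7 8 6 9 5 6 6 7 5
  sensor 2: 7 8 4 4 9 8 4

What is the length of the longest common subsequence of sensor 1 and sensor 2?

3

Match 7 [2,1] → 8 [3,2] → 9 [5,5] — 3 values in the same relative order in both. Since dp[10][7] = 3, nothing longer is possible.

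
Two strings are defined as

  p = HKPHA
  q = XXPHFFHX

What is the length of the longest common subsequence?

2

Let dp[i][j] be the LCS length of the first i characters of p and the first j characters of q. dp[i][j] = dp[i-1][j-1]+1 when the i-th and j-th characters match, else max(dp[i-1][j], dp[i][j-1]).
    ·  X  X  P  H  F  F  H  X
 ·  0  0  0  0  0  0  0  0  0
 H  0  0  0  0  1  1  1  1  1
 K  0  0  0  0  1  1  1  1  1
 P  0  0  0  1  1  1  1  1  1
 H  0  0  0  1  2  2  2  2  2
 A  0  0  0  1  2  2  2  2  2
dp[5][8] = 2. One LCS (by backtracking along matches): HH.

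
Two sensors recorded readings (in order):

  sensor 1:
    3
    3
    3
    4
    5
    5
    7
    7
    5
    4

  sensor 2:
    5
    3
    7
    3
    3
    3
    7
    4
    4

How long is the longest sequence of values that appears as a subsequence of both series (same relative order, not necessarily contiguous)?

5

One common subsequence of length 5: 3 at sensor 1[1]=sensor 2[4] → 3 at sensor 1[2]=sensor 2[5] → 3 at sensor 1[3]=sensor 2[6] → 4 at sensor 1[4]=sensor 2[8] → 4 at sensor 1[10]=sensor 2[9]. Since dp[10][9] = 5, nothing longer is possible.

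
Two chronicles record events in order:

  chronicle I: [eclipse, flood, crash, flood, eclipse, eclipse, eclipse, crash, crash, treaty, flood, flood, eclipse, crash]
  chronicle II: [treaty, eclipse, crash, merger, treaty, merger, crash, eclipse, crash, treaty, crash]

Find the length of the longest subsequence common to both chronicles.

One common subsequence of length 6: eclipse (chronicle I #1, chronicle II #2), crash (chronicle I #3, chronicle II #7), eclipse (chronicle I #7, chronicle II #8), crash (chronicle I #9, chronicle II #9), treaty (chronicle I #10, chronicle II #10), crash (chronicle I #14, chronicle II #11). dp[14][11] = 6 confirms this is the maximum.

6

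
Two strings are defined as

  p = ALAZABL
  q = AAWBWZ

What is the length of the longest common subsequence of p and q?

3

Pick A at p[1]=q[1] → A at p[3]=q[2] → Z at p[4]=q[6]; all 3 characters appear in both, in order. The LCS DP gives dp[7][6] = 3, so this is optimal.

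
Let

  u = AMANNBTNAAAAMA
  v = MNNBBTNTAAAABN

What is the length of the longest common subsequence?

10

Pick M at u[2]=v[1] → N at u[4]=v[2] → N at u[5]=v[3] → B at u[6]=v[5] → T at u[7]=v[6] → N at u[8]=v[7] → A at u[9]=v[9] → A at u[10]=v[10] → A at u[11]=v[11] → A at u[12]=v[12]; all 10 characters appear in both, in order. The LCS DP gives dp[14][14] = 10, so this is optimal.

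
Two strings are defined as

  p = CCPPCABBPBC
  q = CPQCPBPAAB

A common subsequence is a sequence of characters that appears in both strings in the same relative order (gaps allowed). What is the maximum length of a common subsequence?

6

Let dp[i][j] be the LCS length of the first i characters of p and the first j characters of q. dp[i][j] = dp[i-1][j-1]+1 when the i-th and j-th characters match, else max(dp[i-1][j], dp[i][j-1]).
    ·  C  P  Q  C  P  B  P  A  A  B
 ·  0  0  0  0  0  0  0  0  0  0  0
 C  0  1  1  1  1  1  1  1  1  1  1
 C  0  1  1  1  2  2  2  2  2  2  2
 P  0  1  2  2  2  3  3  3  3  3  3
 P  0  1  2  2  2  3  3  4  4  4  4
 C  0  1  2  2  3  3  3  4  4  4  4
 A  0  1  2  2  3  3  3  4  5  5  5
 B  0  1  2  2  3  3  4  4  5  5  6
 B  0  1  2  2  3  3  4  4  5  5  6
 P  0  1  2  2  3  4  4  5  5  5  6
 B  0  1  2  2  3  4  5  5  5  5  6
 C  0  1  2  2  3  4  5  5  5  5  6
dp[11][10] = 6. One LCS (by backtracking along matches): CCPPAB.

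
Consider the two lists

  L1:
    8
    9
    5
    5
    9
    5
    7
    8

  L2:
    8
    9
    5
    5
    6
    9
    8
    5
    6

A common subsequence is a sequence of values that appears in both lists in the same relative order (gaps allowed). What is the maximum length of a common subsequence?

Let dp[i][j] be the LCS length of the first i values of L1 and the first j values of L2. dp[i][j] = dp[i-1][j-1]+1 when the i-th and j-th values match, else max(dp[i-1][j], dp[i][j-1]).
    ·  8  9  5  5  6  9  8  5  6
 ·  0  0  0  0  0  0  0  0  0  0
 8  0  1  1  1  1  1  1  1  1  1
 9  0  1  2  2  2  2  2  2  2  2
 5  0  1  2  3  3  3  3  3  3  3
 5  0  1  2  3  4  4  4  4  4  4
 9  0  1  2  3  4  4  5  5  5  5
 5  0  1  2  3  4  4  5  5  6  6
 7  0  1  2  3  4  4  5  5  6  6
 8  0  1  2  3  4  4  5  6  6  6
dp[8][9] = 6. One LCS (by backtracking along matches): 8, 9, 5, 5, 9, 5.

6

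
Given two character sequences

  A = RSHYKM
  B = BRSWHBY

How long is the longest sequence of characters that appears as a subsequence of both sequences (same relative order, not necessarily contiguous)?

4

Taking R at A[1]=B[2]; then S at A[2]=B[3]; then H at A[3]=B[5]; then Y at A[4]=B[7] gives a common subsequence of length 4, and the DP table's final entry dp[6][7] is also 4, so no common subsequence is longer.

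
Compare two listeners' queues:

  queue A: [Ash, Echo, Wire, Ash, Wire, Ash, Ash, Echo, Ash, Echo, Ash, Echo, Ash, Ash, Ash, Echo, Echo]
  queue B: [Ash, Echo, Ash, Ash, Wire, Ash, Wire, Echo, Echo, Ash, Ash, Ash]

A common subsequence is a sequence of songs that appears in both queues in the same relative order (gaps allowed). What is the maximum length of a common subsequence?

Pick Ash [1,1] → Echo [2,2] → Wire [3,5] → Ash [4,6] → Wire [5,7] → Echo [10,8] → Echo [12,9] → Ash [13,10] → Ash [14,11] → Ash [15,12]; all 10 songs appear in both, in order. The LCS DP gives dp[17][12] = 10, so this is optimal.

10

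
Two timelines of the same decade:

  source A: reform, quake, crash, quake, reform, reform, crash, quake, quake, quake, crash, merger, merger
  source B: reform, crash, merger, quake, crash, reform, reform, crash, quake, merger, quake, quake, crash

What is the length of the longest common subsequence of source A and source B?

Pick reform (source A #1, source B #1); then quake (source A #2, source B #4); then crash (source A #3, source B #5); then reform (source A #5, source B #6); then reform (source A #6, source B #7); then crash (source A #7, source B #8); then quake (source A #8, source B #9); then quake (source A #9, source B #11); then quake (source A #10, source B #12); then crash (source A #11, source B #13); all 10 events appear in both, in order. Since dp[13][13] = 10, nothing longer is possible.

10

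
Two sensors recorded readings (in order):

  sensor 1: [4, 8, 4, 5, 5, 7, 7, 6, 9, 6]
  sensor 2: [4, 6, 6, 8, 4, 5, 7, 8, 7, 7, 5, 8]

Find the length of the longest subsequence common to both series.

6

Pick 4 [1,1] → 8 [2,4] → 4 [3,5] → 5 [4,6] → 7 [6,9] → 7 [7,10]; all 6 values appear in both, in order. Since dp[10][12] = 6, nothing longer is possible.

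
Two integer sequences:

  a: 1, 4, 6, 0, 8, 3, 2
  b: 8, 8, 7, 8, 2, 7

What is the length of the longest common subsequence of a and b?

Pick 8 [5,4], then 2 [7,5]; all 2 values appear in both, in order. dp[7][6] = 2 confirms this is the maximum.

2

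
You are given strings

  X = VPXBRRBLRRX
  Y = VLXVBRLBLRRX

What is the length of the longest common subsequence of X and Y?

9

Let dp[i][j] be the LCS length of the first i characters of X and the first j characters of Y. dp[i][j] = dp[i-1][j-1]+1 when the i-th and j-th characters match, else max(dp[i-1][j], dp[i][j-1]).
    ·  V  L  X  V  B  R  L  B  L  R  R  X
 ·  0  0  0  0  0  0  0  0  0  0  0  0  0
 V  0  1  1  1  1  1  1  1  1  1  1  1  1
 P  0  1  1  1  1  1  1  1  1  1  1  1  1
 X  0  1  1  2  2  2  2  2  2  2  2  2  2
 B  0  1  1  2  2  3  3  3  3  3  3  3  3
 R  0  1  1  2  2  3  4  4  4  4  4  4  4
 R  0  1  1  2  2  3  4  4  4  4  5  5  5
 B  0  1  1  2  2  3  4  4  5  5  5  5  5
 L  0  1  2  2  2  3  4  5  5  6  6  6  6
 R  0  1  2  2  2  3  4  5  5  6  7  7  7
 R  0  1  2  2  2  3  4  5  5  6  7  8  8
 X  0  1  2  3  3  3  4  5  5  6  7  8  9
dp[11][12] = 9. One LCS (by backtracking along matches): VXBRBLRRX.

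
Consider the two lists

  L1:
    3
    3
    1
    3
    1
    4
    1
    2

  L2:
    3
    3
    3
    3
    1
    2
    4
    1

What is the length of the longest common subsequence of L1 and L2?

6

One common subsequence of length 6: 3 (L1 #1, L2 #2); then 3 (L1 #2, L2 #3); then 3 (L1 #4, L2 #4); then 1 (L1 #5, L2 #5); then 4 (L1 #6, L2 #7); then 1 (L1 #7, L2 #8), and the DP table's final entry dp[8][8] is also 6, so no common subsequence is longer.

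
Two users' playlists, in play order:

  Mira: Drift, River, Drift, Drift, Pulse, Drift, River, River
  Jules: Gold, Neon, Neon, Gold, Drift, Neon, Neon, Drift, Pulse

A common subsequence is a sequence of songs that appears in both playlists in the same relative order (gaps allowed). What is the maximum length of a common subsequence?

3

One common subsequence of length 3: Drift [1,5] → Drift [4,8] → Pulse [5,9]. dp[8][9] = 3 confirms this is the maximum.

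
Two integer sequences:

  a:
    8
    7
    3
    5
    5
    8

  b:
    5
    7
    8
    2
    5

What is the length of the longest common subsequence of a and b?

2

Let dp[i][j] be the LCS length of the first i values of a and the first j values of b. dp[i][j] = dp[i-1][j-1]+1 when the i-th and j-th values match, else max(dp[i-1][j], dp[i][j-1]).
    ·  5  7  8  2  5
 ·  0  0  0  0  0  0
 8  0  0  0  1  1  1
 7  0  0  1  1  1  1
 3  0  0  1  1  1  1
 5  0  1  1  1  1  2
 5  0  1  1  1  1  2
 8  0  1  1  2  2  2
dp[6][5] = 2. One LCS (by backtracking along matches): 8, 5.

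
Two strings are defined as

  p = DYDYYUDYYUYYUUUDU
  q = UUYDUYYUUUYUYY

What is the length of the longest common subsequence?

9

Match Y [2,3]; then D [3,4]; then Y [4,6]; then Y [5,7]; then U [6,10]; then Y [9,11]; then U [10,12]; then Y [11,13]; then Y [12,14] — 9 characters in the same relative order in both, and the DP table's final entry dp[17][14] is also 9, so no common subsequence is longer.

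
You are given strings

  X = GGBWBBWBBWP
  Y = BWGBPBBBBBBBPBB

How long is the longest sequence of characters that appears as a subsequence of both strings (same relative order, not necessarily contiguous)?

7

Pick G (X #1, Y #3), then B (X #3, Y #8), then B (X #5, Y #9), then B (X #6, Y #10), then B (X #8, Y #11), then B (X #9, Y #12), then P (X #11, Y #13); all 7 characters appear in both, in order. Since dp[11][15] = 7, nothing longer is possible.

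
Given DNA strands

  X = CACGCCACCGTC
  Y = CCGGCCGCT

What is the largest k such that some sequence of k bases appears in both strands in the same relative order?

Pick C at X[1]=Y[1], C at X[3]=Y[2], G at X[4]=Y[4], C at X[5]=Y[5], C at X[6]=Y[6], C at X[9]=Y[8], T at X[11]=Y[9]; all 7 bases appear in both, in order. The LCS DP gives dp[12][9] = 7, so this is optimal.

7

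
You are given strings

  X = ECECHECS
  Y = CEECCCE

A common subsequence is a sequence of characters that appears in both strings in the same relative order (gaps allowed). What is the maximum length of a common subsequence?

4

Pick E [1,3]; then C [2,5]; then C [4,6]; then E [6,7]; all 4 characters appear in both, in order. dp[8][7] = 4 confirms this is the maximum.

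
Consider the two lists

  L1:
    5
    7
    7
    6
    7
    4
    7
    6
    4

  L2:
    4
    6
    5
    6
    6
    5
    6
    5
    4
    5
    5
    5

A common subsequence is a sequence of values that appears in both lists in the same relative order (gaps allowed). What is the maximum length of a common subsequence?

Pick 5 (L1 #1, L2 #3), then 6 (L1 #4, L2 #5), then 6 (L1 #8, L2 #7), then 4 (L1 #9, L2 #9); all 4 values appear in both, in order. dp[9][12] = 4 confirms this is the maximum.

4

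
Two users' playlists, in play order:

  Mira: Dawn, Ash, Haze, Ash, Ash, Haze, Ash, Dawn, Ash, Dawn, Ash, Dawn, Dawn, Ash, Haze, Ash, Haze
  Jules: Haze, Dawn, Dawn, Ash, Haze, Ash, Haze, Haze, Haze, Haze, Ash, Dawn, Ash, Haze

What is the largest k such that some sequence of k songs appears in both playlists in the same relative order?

Pick Dawn (Mira #1, Jules #3), then Ash (Mira #2, Jules #4), then Haze (Mira #3, Jules #5), then Ash (Mira #4, Jules #6), then Haze (Mira #6, Jules #10), then Ash (Mira #11, Jules #11), then Dawn (Mira #13, Jules #12), then Ash (Mira #16, Jules #13), then Haze (Mira #17, Jules #14); all 9 songs appear in both, in order. The LCS DP gives dp[17][14] = 9, so this is optimal.

9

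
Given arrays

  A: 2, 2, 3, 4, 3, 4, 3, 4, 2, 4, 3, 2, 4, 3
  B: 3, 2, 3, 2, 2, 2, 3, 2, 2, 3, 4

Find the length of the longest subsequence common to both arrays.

6

One common subsequence of length 6: 2 [1,5]; then 2 [2,6]; then 3 [3,7]; then 2 [9,9]; then 3 [11,10]; then 4 [13,11], and the DP table's final entry dp[14][11] is also 6, so no common subsequence is longer.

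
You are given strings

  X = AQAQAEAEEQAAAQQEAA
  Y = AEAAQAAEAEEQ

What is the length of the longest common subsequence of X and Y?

One common subsequence of length 9: A (X #1, Y #4) → Q (X #2, Y #5) → A (X #3, Y #6) → A (X #5, Y #7) → E (X #6, Y #8) → A (X #7, Y #9) → E (X #8, Y #10) → E (X #9, Y #11) → Q (X #15, Y #12), and the DP table's final entry dp[18][12] is also 9, so no common subsequence is longer.

9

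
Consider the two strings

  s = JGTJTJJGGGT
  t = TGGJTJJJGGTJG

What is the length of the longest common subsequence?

Match J at s[1]=t[4] → T at s[3]=t[5] → J at s[4]=t[6] → J at s[6]=t[7] → J at s[7]=t[8] → G at s[8]=t[9] → G at s[9]=t[10] → G at s[10]=t[13] — 8 characters in the same relative order in both. The LCS DP gives dp[11][13] = 8, so this is optimal.

8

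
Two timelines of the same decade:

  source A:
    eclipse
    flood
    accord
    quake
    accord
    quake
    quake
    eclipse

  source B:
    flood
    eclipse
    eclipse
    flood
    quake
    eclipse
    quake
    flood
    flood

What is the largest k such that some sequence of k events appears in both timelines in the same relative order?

4

Taking eclipse at source A[1]=source B[3]; then flood at source A[2]=source B[4]; then quake at source A[4]=source B[5]; then quake at source A[6]=source B[7] gives a common subsequence of length 4. The LCS DP gives dp[8][9] = 4, so this is optimal.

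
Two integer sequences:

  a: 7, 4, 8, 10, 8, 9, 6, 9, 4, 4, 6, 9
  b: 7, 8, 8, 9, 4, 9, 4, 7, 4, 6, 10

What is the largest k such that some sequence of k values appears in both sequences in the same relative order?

8

Let dp[i][j] be the LCS length of the first i values of a and the first j values of b. dp[i][j] = dp[i-1][j-1]+1 when the i-th and j-th values match, else max(dp[i-1][j], dp[i][j-1]).
    ·  7  8  8  9  4  9  4  7  4  6 10
 ·  0  0  0  0  0  0  0  0  0  0  0  0
 7  0  1  1  1  1  1  1  1  1  1  1  1
 4  0  1  1  1  1  2  2  2  2  2  2  2
 8  0  1  2  2  2  2  2  2  2  2  2  2
10  0  1  2  2  2  2  2  2  2  2  2  3
 8  0  1  2  3  3  3  3  3  3  3  3  3
 9  0  1  2  3  4  4  4  4  4  4  4  4
 6  0  1  2  3  4  4  4  4  4  4  5  5
 9  0  1  2  3  4  4  5  5  5  5  5  5
 4  0  1  2  3  4  5  5  6  6  6  6  6
 4  0  1  2  3  4  5  5  6  6  7  7  7
 6  0  1  2  3  4  5  5  6  6  7  8  8
 9  0  1  2  3  4  5  6  6  6  7  8  8
dp[12][11] = 8. One LCS (by backtracking along matches): 7, 8, 8, 9, 9, 4, 4, 6.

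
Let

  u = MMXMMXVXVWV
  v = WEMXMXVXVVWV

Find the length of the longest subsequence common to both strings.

9

Taking M (u #2, v #3), then X (u #3, v #4), then M (u #5, v #5), then X (u #6, v #6), then V (u #7, v #7), then X (u #8, v #8), then V (u #9, v #10), then W (u #10, v #11), then V (u #11, v #12) gives a common subsequence of length 9. dp[11][12] = 9 confirms this is the maximum.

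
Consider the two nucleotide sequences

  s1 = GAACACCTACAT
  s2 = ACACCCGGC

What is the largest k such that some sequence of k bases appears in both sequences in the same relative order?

6

Taking A at s1[2]=s2[1], A at s1[3]=s2[3], C at s1[4]=s2[4], C at s1[6]=s2[5], C at s1[7]=s2[6], C at s1[10]=s2[9] gives a common subsequence of length 6. Since dp[12][9] = 6, nothing longer is possible.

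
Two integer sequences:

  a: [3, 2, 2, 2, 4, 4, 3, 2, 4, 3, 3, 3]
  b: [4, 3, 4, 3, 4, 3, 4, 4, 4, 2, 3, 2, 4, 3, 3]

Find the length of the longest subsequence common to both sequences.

Pick 3 at a[1]=b[6] → 4 at a[5]=b[8] → 4 at a[6]=b[9] → 3 at a[7]=b[11] → 2 at a[8]=b[12] → 4 at a[9]=b[13] → 3 at a[11]=b[14] → 3 at a[12]=b[15]; all 8 values appear in both, in order. dp[12][15] = 8 confirms this is the maximum.

8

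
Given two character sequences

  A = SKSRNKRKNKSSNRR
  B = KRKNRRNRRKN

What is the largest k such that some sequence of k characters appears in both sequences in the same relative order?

7

Match K (A #2, B #1), R (A #4, B #2), N (A #5, B #4), R (A #7, B #6), N (A #9, B #7), K (A #10, B #10), N (A #13, B #11) — 7 characters in the same relative order in both. dp[15][11] = 7 confirms this is the maximum.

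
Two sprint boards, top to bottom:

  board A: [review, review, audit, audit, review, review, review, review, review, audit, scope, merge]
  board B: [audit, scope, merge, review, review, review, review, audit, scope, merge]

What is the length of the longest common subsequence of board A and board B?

8

Pick audit at board A[3]=board B[1]; then review at board A[6]=board B[4]; then review at board A[7]=board B[5]; then review at board A[8]=board B[6]; then review at board A[9]=board B[7]; then audit at board A[10]=board B[8]; then scope at board A[11]=board B[9]; then merge at board A[12]=board B[10]; all 8 tasks appear in both, in order. The LCS DP gives dp[12][10] = 8, so this is optimal.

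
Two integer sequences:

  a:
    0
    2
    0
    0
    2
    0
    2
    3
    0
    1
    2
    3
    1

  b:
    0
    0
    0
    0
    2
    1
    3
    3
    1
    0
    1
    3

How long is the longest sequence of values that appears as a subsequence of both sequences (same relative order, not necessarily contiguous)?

9

One common subsequence of length 9: 0 at a[1]=b[1] → 0 at a[3]=b[2] → 0 at a[4]=b[3] → 0 at a[6]=b[4] → 2 at a[7]=b[5] → 3 at a[8]=b[8] → 0 at a[9]=b[10] → 1 at a[10]=b[11] → 3 at a[12]=b[12]. Since dp[13][12] = 9, nothing longer is possible.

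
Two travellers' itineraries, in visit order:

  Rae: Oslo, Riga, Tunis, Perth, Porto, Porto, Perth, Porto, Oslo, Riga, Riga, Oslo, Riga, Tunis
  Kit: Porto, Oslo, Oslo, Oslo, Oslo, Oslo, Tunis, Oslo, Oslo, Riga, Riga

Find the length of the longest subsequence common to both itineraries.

Match Oslo [1,6], Tunis [3,7], Oslo [9,9], Riga [11,10], Riga [13,11] — 5 stops in the same relative order in both, and the DP table's final entry dp[14][11] is also 5, so no common subsequence is longer.

5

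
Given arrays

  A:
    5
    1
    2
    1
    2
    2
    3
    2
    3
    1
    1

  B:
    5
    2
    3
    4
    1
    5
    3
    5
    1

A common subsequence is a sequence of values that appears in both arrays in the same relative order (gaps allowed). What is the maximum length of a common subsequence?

Pick 5 [1,1], then 2 [3,2], then 1 [4,5], then 3 [7,7], then 1 [11,9]; all 5 values appear in both, in order. dp[11][9] = 5 confirms this is the maximum.

5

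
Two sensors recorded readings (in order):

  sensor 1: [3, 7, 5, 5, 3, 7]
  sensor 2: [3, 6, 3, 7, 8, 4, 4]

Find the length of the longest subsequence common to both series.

Match 3 (sensor 1 #1, sensor 2 #1) → 3 (sensor 1 #5, sensor 2 #3) → 7 (sensor 1 #6, sensor 2 #4) — 3 values in the same relative order in both. The LCS DP gives dp[6][7] = 3, so this is optimal.

3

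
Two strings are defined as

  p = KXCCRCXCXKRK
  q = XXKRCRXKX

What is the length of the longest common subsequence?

5

Match K at p[1]=q[3], C at p[4]=q[5], R at p[5]=q[6], X at p[7]=q[7], X at p[9]=q[9] — 5 characters in the same relative order in both. Since dp[12][9] = 5, nothing longer is possible.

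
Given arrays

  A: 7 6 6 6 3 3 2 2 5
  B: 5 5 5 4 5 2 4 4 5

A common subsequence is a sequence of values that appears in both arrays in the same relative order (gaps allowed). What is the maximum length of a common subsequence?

Taking 2 at A[7]=B[6] → 5 at A[9]=B[9] gives a common subsequence of length 2. Since dp[9][9] = 2, nothing longer is possible.

2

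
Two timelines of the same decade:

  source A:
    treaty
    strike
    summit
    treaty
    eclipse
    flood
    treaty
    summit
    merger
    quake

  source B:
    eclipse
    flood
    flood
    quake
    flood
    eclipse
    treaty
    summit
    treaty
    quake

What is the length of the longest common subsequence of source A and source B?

5

Taking eclipse [5,1], flood [6,5], treaty [7,7], summit [8,8], quake [10,10] gives a common subsequence of length 5, and the DP table's final entry dp[10][10] is also 5, so no common subsequence is longer.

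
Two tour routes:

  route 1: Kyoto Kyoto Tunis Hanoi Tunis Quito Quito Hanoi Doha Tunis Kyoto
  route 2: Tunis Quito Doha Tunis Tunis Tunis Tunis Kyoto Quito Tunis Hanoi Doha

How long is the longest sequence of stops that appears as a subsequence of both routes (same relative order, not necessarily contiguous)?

Pick Tunis at route 1[3]=route 2[6], Tunis at route 1[5]=route 2[7], Quito at route 1[6]=route 2[9], Hanoi at route 1[8]=route 2[11], Doha at route 1[9]=route 2[12]; all 5 stops appear in both, in order. dp[11][12] = 5 confirms this is the maximum.

5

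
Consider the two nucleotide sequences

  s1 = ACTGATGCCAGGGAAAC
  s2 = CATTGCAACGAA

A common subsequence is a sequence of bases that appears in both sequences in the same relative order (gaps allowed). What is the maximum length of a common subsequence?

9

Pick A (s1 #1, s2 #2), then T (s1 #3, s2 #3), then T (s1 #6, s2 #4), then G (s1 #7, s2 #5), then C (s1 #8, s2 #6), then C (s1 #9, s2 #9), then G (s1 #13, s2 #10), then A (s1 #15, s2 #11), then A (s1 #16, s2 #12); all 9 bases appear in both, in order. dp[17][12] = 9 confirms this is the maximum.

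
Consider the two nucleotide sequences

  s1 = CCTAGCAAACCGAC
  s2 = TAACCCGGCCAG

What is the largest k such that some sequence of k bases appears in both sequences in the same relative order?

7

Taking T at s1[3]=s2[1] → A at s1[4]=s2[3] → C at s1[6]=s2[4] → C at s1[10]=s2[5] → C at s1[11]=s2[6] → G at s1[12]=s2[8] → A at s1[13]=s2[11] gives a common subsequence of length 7. Since dp[14][12] = 7, nothing longer is possible.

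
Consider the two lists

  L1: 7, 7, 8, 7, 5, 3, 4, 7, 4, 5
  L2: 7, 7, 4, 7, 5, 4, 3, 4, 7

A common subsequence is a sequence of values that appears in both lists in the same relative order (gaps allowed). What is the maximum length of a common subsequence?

Let dp[i][j] be the LCS length of the first i values of L1 and the first j values of L2. dp[i][j] = dp[i-1][j-1]+1 when the i-th and j-th values match, else max(dp[i-1][j], dp[i][j-1]).
    ·  7  7  4  7  5  4  3  4  7
 ·  0  0  0  0  0  0  0  0  0  0
 7  0  1  1  1  1  1  1  1  1  1
 7  0  1  2  2  2  2  2  2  2  2
 8  0  1  2  2  2  2  2  2  2  2
 7  0  1  2  2  3  3  3  3  3  3
 5  0  1  2  2  3  4  4  4  4  4
 3  0  1  2  2  3  4  4  5  5  5
 4  0  1  2  3  3  4  5  5  6  6
 7  0  1  2  3  4  4  5  5  6  7
 4  0  1  2  3  4  4  5  5  6  7
 5  0  1  2  3  4  5  5  5  6  7
dp[10][9] = 7. One LCS (by backtracking along matches): 7, 7, 7, 5, 3, 4, 7.

7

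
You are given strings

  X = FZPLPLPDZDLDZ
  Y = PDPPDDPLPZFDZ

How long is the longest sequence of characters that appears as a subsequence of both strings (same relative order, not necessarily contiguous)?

One common subsequence of length 8: P (X #3, Y #1) → P (X #5, Y #3) → P (X #7, Y #4) → D (X #8, Y #5) → D (X #10, Y #6) → L (X #11, Y #8) → D (X #12, Y #12) → Z (X #13, Y #13). Since dp[13][13] = 8, nothing longer is possible.

8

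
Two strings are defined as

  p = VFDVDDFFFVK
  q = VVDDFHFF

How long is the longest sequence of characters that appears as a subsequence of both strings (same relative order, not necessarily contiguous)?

Let dp[i][j] be the LCS length of the first i characters of p and the first j characters of q. dp[i][j] = dp[i-1][j-1]+1 when the i-th and j-th characters match, else max(dp[i-1][j], dp[i][j-1]).
    ·  V  V  D  D  F  H  F  F
 ·  0  0  0  0  0  0  0  0  0
 V  0  1  1  1  1  1  1  1  1
 F  0  1  1  1  1  2  2  2  2
 D  0  1  1  2  2  2  2  2  2
 V  0  1  2  2  2  2  2  2  2
 D  0  1  2  3  3  3  3  3  3
 D  0  1  2  3  4  4  4  4  4
 F  0  1  2  3  4  5  5  5  5
 F  0  1  2  3  4  5  5  6  6
 F  0  1  2  3  4  5  5  6  7
 V  0  1  2  3  4  5  5  6  7
 K  0  1  2  3  4  5  5  6  7
dp[11][8] = 7. One LCS (by backtracking along matches): VVDDFFF.

7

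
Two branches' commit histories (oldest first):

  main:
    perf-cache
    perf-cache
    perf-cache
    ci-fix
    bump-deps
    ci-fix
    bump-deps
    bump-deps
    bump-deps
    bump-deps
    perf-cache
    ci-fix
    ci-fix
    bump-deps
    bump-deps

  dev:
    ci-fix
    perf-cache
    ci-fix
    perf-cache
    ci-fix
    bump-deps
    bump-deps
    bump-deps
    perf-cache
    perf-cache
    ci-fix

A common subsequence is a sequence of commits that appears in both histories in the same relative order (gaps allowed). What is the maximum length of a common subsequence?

Pick perf-cache at main[1]=dev[2]; then perf-cache at main[3]=dev[4]; then ci-fix at main[4]=dev[5]; then bump-deps at main[5]=dev[6]; then bump-deps at main[7]=dev[7]; then bump-deps at main[8]=dev[8]; then perf-cache at main[11]=dev[10]; then ci-fix at main[13]=dev[11]; all 8 commits appear in both, in order, and the DP table's final entry dp[15][11] is also 8, so no common subsequence is longer.

8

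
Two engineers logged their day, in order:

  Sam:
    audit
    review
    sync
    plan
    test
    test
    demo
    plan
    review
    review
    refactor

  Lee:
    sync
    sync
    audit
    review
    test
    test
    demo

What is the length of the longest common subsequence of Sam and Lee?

5

Taking audit [1,3], review [2,4], test [5,5], test [6,6], demo [7,7] gives a common subsequence of length 5. Since dp[11][7] = 5, nothing longer is possible.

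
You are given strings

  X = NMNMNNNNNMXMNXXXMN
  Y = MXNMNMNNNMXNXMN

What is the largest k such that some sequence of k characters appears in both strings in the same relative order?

13

One common subsequence of length 13: N [1,3], M [2,4], N [3,5], M [4,6], N [7,7], N [8,8], N [9,9], M [10,10], X [11,11], N [13,12], X [16,13], M [17,14], N [18,15]. Since dp[18][15] = 13, nothing longer is possible.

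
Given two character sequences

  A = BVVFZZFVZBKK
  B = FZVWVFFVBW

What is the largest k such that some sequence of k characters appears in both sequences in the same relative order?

Taking V [2,3]; then V [3,5]; then F [4,6]; then F [7,7]; then V [8,8]; then B [10,9] gives a common subsequence of length 6. The LCS DP gives dp[12][10] = 6, so this is optimal.

6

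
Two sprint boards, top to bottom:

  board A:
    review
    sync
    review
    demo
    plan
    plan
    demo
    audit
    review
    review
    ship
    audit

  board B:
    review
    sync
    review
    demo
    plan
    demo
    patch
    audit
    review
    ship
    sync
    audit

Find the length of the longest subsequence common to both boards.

10

Taking review (board A #1, board B #1); then sync (board A #2, board B #2); then review (board A #3, board B #3); then demo (board A #4, board B #4); then plan (board A #6, board B #5); then demo (board A #7, board B #6); then audit (board A #8, board B #8); then review (board A #10, board B #9); then ship (board A #11, board B #10); then audit (board A #12, board B #12) gives a common subsequence of length 10, and the DP table's final entry dp[12][12] is also 10, so no common subsequence is longer.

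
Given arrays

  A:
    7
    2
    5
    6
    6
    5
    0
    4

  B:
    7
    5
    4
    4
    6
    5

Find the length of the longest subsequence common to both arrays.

One common subsequence of length 4: 7 [1,1] → 5 [3,2] → 6 [5,5] → 5 [6,6], and the DP table's final entry dp[8][6] is also 4, so no common subsequence is longer.

4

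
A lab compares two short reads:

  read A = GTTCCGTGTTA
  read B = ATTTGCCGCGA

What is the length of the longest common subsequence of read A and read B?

Match T at read A[2]=read B[3], T at read A[3]=read B[4], C at read A[4]=read B[6], C at read A[5]=read B[7], G at read A[6]=read B[8], G at read A[8]=read B[10], A at read A[11]=read B[11] — 7 bases in the same relative order in both. Since dp[11][11] = 7, nothing longer is possible.

7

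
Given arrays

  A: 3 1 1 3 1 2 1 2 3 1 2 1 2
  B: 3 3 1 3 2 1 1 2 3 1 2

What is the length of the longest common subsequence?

9

Let dp[i][j] be the LCS length of the first i values of A and the first j values of B. dp[i][j] = dp[i-1][j-1]+1 when the i-th and j-th values match, else max(dp[i-1][j], dp[i][j-1]).
    ·  3  3  1  3  2  1  1  2  3  1  2
 ·  0  0  0  0  0  0  0  0  0  0  0  0
 3  0  1  1  1  1  1  1  1  1  1  1  1
 1  0  1  1  2  2  2  2  2  2  2  2  2
 1  0  1  1  2  2  2  3  3  3  3  3  3
 3  0  1  2  2  3  3  3  3  3  4  4  4
 1  0  1  2  3  3  3  4  4  4  4  5  5
 2  0  1  2  3  3  4  4  4  5  5  5  6
 1  0  1  2  3  3  4  5  5  5  5  6  6
 2  0  1  2  3  3  4  5  5  6  6  6  7
 3  0  1  2  3  4  4  5  5  6  7  7  7
 1  0  1  2  3  4  4  5  6  6  7  8  8
 2  0  1  2  3  4  5  5  6  7  7  8  9
 1  0  1  2  3  4  5  6  6  7  7  8  9
 2  0  1  2  3  4  5  6  6  7  7  8  9
dp[13][11] = 9. One LCS (by backtracking along matches): 3, 1, 3, 1, 1, 2, 3, 1, 2.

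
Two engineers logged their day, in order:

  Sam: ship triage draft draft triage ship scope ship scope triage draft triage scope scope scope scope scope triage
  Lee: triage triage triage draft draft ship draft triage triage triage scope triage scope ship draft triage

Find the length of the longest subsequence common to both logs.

9

Taking triage (Sam #2, Lee #3); then draft (Sam #3, Lee #5); then draft (Sam #4, Lee #7); then triage (Sam #5, Lee #8); then triage (Sam #10, Lee #9); then triage (Sam #12, Lee #10); then scope (Sam #13, Lee #11); then scope (Sam #14, Lee #13); then triage (Sam #18, Lee #16) gives a common subsequence of length 9. Since dp[18][16] = 9, nothing longer is possible.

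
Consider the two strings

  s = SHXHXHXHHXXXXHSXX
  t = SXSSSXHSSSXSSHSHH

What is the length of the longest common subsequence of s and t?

8

Pick S (s #1, t #1), X (s #3, t #2), X (s #5, t #6), H (s #6, t #7), X (s #7, t #11), H (s #8, t #14), H (s #9, t #16), H (s #14, t #17); all 8 characters appear in both, in order. dp[17][17] = 8 confirms this is the maximum.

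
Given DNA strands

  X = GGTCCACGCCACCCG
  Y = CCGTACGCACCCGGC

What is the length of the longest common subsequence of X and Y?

Pick G [2,3] → T [3,4] → A [6,5] → C [7,6] → G [8,7] → C [10,8] → A [11,9] → C [12,10] → C [13,11] → C [14,12] → G [15,14]; all 11 bases appear in both, in order, and the DP table's final entry dp[15][15] is also 11, so no common subsequence is longer.

11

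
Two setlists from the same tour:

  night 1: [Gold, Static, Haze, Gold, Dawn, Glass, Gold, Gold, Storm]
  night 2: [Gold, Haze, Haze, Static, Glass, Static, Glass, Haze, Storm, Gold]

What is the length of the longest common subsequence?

One common subsequence of length 4: Gold [1,1]; then Static [2,6]; then Haze [3,8]; then Gold [8,10]. dp[9][10] = 4 confirms this is the maximum.

4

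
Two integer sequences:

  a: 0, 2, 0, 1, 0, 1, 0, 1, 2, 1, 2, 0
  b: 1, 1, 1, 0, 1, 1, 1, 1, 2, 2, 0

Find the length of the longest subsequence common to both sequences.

Let dp[i][j] be the LCS length of the first i values of a and the first j values of b. dp[i][j] = dp[i-1][j-1]+1 when the i-th and j-th values match, else max(dp[i-1][j], dp[i][j-1]).
    ·  1  1  1  0  1  1  1  1  2  2  0
 ·  0  0  0  0  0  0  0  0  0  0  0  0
 0  0  0  0  0  1  1  1  1  1  1  1  1
 2  0  0  0  0  1  1  1  1  1  2  2  2
 0  0  0  0  0  1  1  1  1  1  2  2  3
 1  0  1  1  1  1  2  2  2  2  2  2  3
 0  0  1  1  1  2  2  2  2  2  2  2  3
 1  0  1  2  2  2  3  3  3  3  3  3  3
 0  0  1  2  2  3  3  3  3  3  3  3  4
 1  0  1  2  3  3  4  4  4  4  4  4  4
 2  0  1  2  3  3  4  4  4  4  5  5  5
 1  0  1  2  3  3  4  5  5  5  5  5  5
 2  0  1  2  3  3  4  5  5  5  6  6  6
 0  0  1  2  3  4  4  5  5  5  6  6  7
dp[12][11] = 7. One LCS (by backtracking along matches): 0, 1, 1, 1, 2, 2, 0.

7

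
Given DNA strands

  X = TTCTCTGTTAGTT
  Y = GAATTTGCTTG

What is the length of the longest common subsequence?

7

One common subsequence of length 7: T [1,4]; then T [2,5]; then T [4,6]; then C [5,8]; then T [8,9]; then T [9,10]; then G [11,11], and the DP table's final entry dp[13][11] is also 7, so no common subsequence is longer.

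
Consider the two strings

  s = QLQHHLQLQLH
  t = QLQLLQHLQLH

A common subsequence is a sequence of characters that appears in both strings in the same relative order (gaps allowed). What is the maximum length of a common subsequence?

9

Let dp[i][j] be the LCS length of the first i characters of s and the first j characters of t. dp[i][j] = dp[i-1][j-1]+1 when the i-th and j-th characters match, else max(dp[i-1][j], dp[i][j-1]).
    ·  Q  L  Q  L  L  Q  H  L  Q  L  H
 ·  0  0  0  0  0  0  0  0  0  0  0  0
 Q  0  1  1  1  1  1  1  1  1  1  1  1
 L  0  1  2  2  2  2  2  2  2  2  2  2
 Q  0  1  2  3  3  3  3  3  3  3  3  3
 H  0  1  2  3  3  3  3  4  4  4  4  4
 H  0  1  2  3  3  3  3  4  4  4  4  5
 L  0  1  2  3  4  4  4  4  5  5  5  5
 Q  0  1  2  3  4  4  5  5  5  6  6  6
 L  0  1  2  3  4  5  5  5  6  6  7  7
 Q  0  1  2  3  4  5  6  6  6  7  7  7
 L  0  1  2  3  4  5  6  6  7  7  8  8
 H  0  1  2  3  4  5  6  7  7  7  8  9
dp[11][11] = 9. One LCS (by backtracking along matches): QLQLQLQLH.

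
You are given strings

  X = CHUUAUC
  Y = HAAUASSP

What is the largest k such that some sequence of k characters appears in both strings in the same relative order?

3

Match H (X #2, Y #1), then U (X #4, Y #4), then A (X #5, Y #5) — 3 characters in the same relative order in both. dp[7][8] = 3 confirms this is the maximum.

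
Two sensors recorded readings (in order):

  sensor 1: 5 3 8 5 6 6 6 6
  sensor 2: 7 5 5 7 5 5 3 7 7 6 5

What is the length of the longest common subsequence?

3

Taking 5 at sensor 1[1]=sensor 2[6], then 3 at sensor 1[2]=sensor 2[7], then 5 at sensor 1[4]=sensor 2[11] gives a common subsequence of length 3. Since dp[8][11] = 3, nothing longer is possible.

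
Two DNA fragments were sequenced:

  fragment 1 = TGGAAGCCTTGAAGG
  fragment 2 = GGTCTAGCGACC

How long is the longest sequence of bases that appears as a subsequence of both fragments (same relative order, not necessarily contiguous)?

7

Taking G [2,1] → G [3,2] → A [5,6] → G [6,7] → C [8,8] → G [11,9] → A [12,10] gives a common subsequence of length 7. dp[15][12] = 7 confirms this is the maximum.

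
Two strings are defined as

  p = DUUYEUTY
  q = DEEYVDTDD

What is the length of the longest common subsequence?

Match D [1,1]; then Y [4,4]; then T [7,7] — 3 characters in the same relative order in both. dp[8][9] = 3 confirms this is the maximum.

3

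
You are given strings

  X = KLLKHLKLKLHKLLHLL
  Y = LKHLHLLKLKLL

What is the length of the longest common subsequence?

10

Match K [1,2], then L [3,4], then H [5,5], then L [6,6], then L [8,7], then K [9,8], then L [10,9], then K [12,10], then L [16,11], then L [17,12] — 10 characters in the same relative order in both. Since dp[17][12] = 10, nothing longer is possible.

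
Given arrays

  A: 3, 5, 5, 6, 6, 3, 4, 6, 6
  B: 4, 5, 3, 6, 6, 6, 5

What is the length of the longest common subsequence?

Let dp[i][j] be the LCS length of the first i values of A and the first j values of B. dp[i][j] = dp[i-1][j-1]+1 when the i-th and j-th values match, else max(dp[i-1][j], dp[i][j-1]).
    ·  4  5  3  6  6  6  5
 ·  0  0  0  0  0  0  0  0
 3  0  0  0  1  1  1  1  1
 5  0  0  1  1  1  1  1  2
 5  0  0  1  1  1  1  1  2
 6  0  0  1  1  2  2  2  2
 6  0  0  1  1  2  3  3  3
 3  0  0  1  2  2  3  3  3
 4  0  1  1  2  2  3  3  3
 6  0  1  1  2  3  3  4  4
 6  0  1  1  2  3  4  4  4
dp[9][7] = 4. One LCS (by backtracking along matches): 3, 6, 6, 6.

4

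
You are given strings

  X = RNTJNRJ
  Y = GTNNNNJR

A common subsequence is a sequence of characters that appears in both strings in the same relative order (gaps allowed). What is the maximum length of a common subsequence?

Match N (X #2, Y #6), then J (X #4, Y #7), then R (X #6, Y #8) — 3 characters in the same relative order in both. dp[7][8] = 3 confirms this is the maximum.

3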